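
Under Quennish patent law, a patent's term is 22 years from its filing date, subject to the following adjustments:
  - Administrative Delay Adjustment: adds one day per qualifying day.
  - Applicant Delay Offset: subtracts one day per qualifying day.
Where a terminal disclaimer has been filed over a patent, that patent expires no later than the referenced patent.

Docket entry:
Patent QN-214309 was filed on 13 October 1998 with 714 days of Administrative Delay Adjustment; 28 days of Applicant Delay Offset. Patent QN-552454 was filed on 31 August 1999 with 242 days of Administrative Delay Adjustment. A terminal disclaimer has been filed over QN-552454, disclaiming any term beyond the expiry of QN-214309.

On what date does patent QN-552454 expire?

2022-04-30

Natural term of QN-552454:
  Base: filing + 22 years → 31 August 2021.
  Administrative Delay Adjustment: +242 days → 30 April 2022.
Expiry of referenced patent QN-214309:
  Base: filing + 22 years → 13 October 2020.
  Administrative Delay Adjustment: +714 days → 27 September 2022.
  Applicant Delay Offset: −28 days → 30 August 2022.
Terminal disclaimer: QN-552454 expires on the earlier of 30 April 2022 and 30 August 2022.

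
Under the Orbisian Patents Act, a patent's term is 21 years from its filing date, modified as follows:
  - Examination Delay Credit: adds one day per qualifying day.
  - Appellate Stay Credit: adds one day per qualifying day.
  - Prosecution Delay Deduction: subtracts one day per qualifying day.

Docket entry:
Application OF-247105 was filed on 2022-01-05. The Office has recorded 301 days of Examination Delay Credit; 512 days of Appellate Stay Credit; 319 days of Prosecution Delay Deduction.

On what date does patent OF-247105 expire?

Base term: filing date + 21 years → 5 January 2043.
Examination Delay Credit: +301 days → 2 November 2043.
Appellate Stay Credit: +512 days → 28 March 2045.
Prosecution Delay Deduction: −319 days → 13 May 2044.

2044-05-13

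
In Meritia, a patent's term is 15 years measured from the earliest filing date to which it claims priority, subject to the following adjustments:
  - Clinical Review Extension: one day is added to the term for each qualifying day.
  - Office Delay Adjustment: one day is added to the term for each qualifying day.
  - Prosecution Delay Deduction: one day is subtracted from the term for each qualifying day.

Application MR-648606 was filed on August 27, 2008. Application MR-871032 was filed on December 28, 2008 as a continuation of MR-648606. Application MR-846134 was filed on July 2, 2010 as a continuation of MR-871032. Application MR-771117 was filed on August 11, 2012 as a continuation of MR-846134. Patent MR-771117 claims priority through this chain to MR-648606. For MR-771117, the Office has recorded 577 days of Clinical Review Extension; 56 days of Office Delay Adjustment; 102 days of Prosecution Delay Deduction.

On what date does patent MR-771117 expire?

February 8, 2025

Earliest priority filing: 27 August 2008.
Base term: 27 August 2008 + 15 years → 27 August 2023.
Clinical Review Extension: +577 days → 26 March 2025.
Office Delay Adjustment: +56 days → 21 May 2025.
Prosecution Delay Deduction: −102 days → 8 February 2025.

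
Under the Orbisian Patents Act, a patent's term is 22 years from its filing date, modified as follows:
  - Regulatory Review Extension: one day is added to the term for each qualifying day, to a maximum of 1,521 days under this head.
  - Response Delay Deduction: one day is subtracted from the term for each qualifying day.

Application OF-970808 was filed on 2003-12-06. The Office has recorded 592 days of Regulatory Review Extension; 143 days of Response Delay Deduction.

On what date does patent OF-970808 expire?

Base term: filing date + 22 years → 6 December 2025.
Regulatory Review Extension: 592 days (within the 1521-day cap) → +592 days → 21 July 2027.
Response Delay Deduction: −143 days → 28 February 2027.

2027-02-28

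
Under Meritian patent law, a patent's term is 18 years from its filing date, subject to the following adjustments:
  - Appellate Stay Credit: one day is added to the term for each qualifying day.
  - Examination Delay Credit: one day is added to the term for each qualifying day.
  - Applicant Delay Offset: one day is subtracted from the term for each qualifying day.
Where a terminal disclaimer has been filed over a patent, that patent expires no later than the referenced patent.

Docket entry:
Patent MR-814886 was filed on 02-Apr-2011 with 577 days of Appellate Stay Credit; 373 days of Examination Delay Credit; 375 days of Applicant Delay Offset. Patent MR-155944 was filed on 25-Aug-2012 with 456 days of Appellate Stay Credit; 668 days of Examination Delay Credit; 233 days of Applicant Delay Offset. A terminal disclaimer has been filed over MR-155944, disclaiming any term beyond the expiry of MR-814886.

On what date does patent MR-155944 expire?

Natural term of MR-155944:
  Base: filing + 18 years → 25 August 2030.
  Appellate Stay Credit: +456 days → 24 November 2031.
  Examination Delay Credit: +668 days → 22 September 2033.
  Applicant Delay Offset: −233 days → 1 February 2033.
Expiry of referenced patent MR-814886:
  Base: filing + 18 years → 2 April 2029.
  Appellate Stay Credit: +577 days → 31 October 2030.
  Examination Delay Credit: +373 days → 8 November 2031.
  Applicant Delay Offset: −375 days → 29 October 2030.
Terminal disclaimer: MR-155944 expires on the earlier of 1 February 2033 and 29 October 2030.

October 29, 2030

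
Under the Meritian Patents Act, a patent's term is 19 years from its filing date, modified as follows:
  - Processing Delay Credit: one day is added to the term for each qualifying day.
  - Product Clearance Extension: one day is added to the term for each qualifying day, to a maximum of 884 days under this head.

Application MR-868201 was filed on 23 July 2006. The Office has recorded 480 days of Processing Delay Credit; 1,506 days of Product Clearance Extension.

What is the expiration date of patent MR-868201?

Base term: filing date + 19 years → 23 July 2025.
Processing Delay Credit: +480 days → 15 November 2026.
Product Clearance Extension: 1506 days claimed exceeds the 884-day cap, so +884 days → 17 April 2029.

2029-04-17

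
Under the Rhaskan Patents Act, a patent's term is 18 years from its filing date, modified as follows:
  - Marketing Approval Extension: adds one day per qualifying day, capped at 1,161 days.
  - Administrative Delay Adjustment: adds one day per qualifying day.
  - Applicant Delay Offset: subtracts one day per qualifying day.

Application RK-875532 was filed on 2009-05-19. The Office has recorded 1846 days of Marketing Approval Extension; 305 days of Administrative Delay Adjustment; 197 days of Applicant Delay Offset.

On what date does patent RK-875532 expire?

2030-11-08

Base term: filing date + 18 years → 19 May 2027.
Marketing Approval Extension: 1846 days claimed exceeds the 1161-day cap, so +1161 days → 23 July 2030.
Administrative Delay Adjustment: +305 days → 24 May 2031.
Applicant Delay Offset: −197 days → 8 November 2030.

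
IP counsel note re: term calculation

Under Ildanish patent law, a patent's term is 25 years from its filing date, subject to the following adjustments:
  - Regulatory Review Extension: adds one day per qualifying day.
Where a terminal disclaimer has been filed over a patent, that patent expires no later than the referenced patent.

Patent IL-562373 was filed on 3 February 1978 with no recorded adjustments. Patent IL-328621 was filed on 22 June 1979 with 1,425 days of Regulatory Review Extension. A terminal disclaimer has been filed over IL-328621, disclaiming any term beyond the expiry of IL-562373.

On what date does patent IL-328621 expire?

2003-02-03

Natural term of IL-328621:
  Base: filing + 25 years → 22 June 2004.
  Regulatory Review Extension: +1425 days → 17 May 2008.
Expiry of referenced patent IL-562373:
  Base: filing + 25 years → 3 February 2003.
Terminal disclaimer: IL-328621 expires on the earlier of 17 May 2008 and 3 February 2003.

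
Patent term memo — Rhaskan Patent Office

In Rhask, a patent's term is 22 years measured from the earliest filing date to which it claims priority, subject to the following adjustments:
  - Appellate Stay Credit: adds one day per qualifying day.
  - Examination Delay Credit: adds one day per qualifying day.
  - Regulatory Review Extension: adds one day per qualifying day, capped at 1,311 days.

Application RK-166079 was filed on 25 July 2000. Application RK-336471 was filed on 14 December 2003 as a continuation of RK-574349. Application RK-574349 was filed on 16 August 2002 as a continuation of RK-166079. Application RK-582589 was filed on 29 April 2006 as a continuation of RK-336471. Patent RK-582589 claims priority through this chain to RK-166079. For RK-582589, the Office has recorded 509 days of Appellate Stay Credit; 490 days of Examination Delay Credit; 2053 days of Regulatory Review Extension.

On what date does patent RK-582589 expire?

Earliest priority filing: 25 July 2000.
Base term: 25 July 2000 + 22 years → 25 July 2022.
Appellate Stay Credit: +509 days → 16 December 2023.
Examination Delay Credit: +490 days → 19 April 2025.
Regulatory Review Extension: 2053 days claimed exceeds the 1311-day cap, so +1311 days → 20 November 2028.

2028-11-20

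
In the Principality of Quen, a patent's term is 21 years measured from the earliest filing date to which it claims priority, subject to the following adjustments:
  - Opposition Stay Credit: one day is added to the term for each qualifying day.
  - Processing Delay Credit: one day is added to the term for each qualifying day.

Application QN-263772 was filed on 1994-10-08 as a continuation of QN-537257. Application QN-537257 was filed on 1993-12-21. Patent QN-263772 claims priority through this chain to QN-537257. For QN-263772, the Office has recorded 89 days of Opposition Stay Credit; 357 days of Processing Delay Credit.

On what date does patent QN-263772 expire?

March 11, 2016

Earliest priority filing: 21 December 1993.
Base term: 21 December 1993 + 21 years → 21 December 2014.
Opposition Stay Credit: +89 days → 20 March 2015.
Processing Delay Credit: +357 days → 11 March 2016.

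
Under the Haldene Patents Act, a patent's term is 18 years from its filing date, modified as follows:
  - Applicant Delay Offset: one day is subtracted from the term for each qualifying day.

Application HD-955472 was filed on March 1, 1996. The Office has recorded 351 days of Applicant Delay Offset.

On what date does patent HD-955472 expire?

Base term: filing date + 18 years → 1 March 2014.
Applicant Delay Offset: −351 days → 15 March 2013.

March 15, 2013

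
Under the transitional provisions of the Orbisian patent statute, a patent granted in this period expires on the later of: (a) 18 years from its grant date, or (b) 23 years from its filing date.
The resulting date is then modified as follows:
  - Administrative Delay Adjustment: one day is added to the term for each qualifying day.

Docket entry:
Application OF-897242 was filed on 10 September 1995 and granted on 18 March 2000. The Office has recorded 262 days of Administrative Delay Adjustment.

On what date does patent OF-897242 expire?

(a) grant + 18 years → 18 March 2018.
(b) filing + 23 years → 10 September 2018.
Later of the two: 10 September 2018.
Administrative Delay Adjustment: +262 days → 30 May 2019.

May 30, 2019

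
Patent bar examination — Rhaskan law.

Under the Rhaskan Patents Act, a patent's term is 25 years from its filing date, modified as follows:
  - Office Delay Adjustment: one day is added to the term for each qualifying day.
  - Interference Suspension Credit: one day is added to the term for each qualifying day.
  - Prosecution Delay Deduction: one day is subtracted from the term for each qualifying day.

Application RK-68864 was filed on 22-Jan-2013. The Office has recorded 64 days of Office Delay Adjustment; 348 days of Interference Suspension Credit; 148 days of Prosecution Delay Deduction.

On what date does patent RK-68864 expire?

Base term: filing date + 25 years → 22 January 2038.
Office Delay Adjustment: +64 days → 27 March 2038.
Interference Suspension Credit: +348 days → 10 March 2039.
Prosecution Delay Deduction: −148 days → 13 October 2038.

2038-10-13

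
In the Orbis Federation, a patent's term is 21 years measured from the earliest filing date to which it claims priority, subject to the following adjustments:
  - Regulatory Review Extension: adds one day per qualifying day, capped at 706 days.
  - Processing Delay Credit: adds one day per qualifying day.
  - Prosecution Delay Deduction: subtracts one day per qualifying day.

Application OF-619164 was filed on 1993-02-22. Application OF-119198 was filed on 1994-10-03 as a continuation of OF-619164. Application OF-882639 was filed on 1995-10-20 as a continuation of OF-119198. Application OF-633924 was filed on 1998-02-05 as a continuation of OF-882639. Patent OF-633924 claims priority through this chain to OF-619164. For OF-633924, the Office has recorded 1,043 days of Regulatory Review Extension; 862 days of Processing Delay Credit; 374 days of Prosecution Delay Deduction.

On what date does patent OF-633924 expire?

2017-05-31

Earliest priority filing: 22 February 1993.
Base term: 22 February 1993 + 21 years → 22 February 2014.
Regulatory Review Extension: 1043 days claimed exceeds the 706-day cap, so +706 days → 29 January 2016.
Processing Delay Credit: +862 days → 9 June 2018.
Prosecution Delay Deduction: −374 days → 31 May 2017.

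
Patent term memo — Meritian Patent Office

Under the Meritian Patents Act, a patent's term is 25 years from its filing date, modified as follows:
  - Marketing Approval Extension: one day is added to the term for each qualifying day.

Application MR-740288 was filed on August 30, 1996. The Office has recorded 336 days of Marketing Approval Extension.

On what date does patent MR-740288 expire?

Base term: filing date + 25 years → 30 August 2021.
Marketing Approval Extension: +336 days → 1 August 2022.

2022-08-01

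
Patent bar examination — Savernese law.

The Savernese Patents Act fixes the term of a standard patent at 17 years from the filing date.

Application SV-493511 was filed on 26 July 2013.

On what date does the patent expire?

Filing date + 17 years → 26 July 2030.

2030-07-26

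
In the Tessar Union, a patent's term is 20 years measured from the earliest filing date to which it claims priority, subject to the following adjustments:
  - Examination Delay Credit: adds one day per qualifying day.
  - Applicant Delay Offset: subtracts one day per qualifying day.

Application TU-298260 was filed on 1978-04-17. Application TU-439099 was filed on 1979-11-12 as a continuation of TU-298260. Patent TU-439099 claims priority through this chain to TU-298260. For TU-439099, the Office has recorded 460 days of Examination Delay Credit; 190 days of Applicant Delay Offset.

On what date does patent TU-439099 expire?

1999-01-12

Earliest priority filing: 17 April 1978.
Base term: 17 April 1978 + 20 years → 17 April 1998.
Examination Delay Credit: +460 days → 21 July 1999.
Applicant Delay Offset: −190 days → 12 January 1999.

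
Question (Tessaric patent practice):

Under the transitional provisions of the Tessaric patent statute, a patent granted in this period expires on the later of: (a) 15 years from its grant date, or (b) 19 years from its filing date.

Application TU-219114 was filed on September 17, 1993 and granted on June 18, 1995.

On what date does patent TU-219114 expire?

September 17, 2012

(a) grant + 15 years → 18 June 2010.
(b) filing + 19 years → 17 September 2012.
Later of the two: 17 September 2012.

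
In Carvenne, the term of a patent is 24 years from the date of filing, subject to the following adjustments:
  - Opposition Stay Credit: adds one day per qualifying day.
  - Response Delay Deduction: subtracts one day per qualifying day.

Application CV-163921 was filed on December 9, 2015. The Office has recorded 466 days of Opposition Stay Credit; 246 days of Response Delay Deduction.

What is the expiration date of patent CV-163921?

2040-07-16

Base term: filing date + 24 years → 9 December 2039.
Opposition Stay Credit: +466 days → 19 March 2041.
Response Delay Deduction: −246 days → 16 July 2040.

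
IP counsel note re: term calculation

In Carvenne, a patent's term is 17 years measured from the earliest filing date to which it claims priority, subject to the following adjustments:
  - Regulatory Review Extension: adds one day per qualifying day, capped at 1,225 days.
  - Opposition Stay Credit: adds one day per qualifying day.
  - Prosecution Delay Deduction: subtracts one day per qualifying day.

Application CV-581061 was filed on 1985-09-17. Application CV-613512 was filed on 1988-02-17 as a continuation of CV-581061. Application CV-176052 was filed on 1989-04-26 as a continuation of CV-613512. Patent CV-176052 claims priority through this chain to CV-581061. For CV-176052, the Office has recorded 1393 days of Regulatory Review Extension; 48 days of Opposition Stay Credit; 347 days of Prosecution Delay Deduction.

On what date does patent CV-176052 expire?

Earliest priority filing: 17 September 1985.
Base term: 17 September 1985 + 17 years → 17 September 2002.
Regulatory Review Extension: 1393 days claimed exceeds the 1225-day cap, so +1225 days → 24 January 2006.
Opposition Stay Credit: +48 days → 13 March 2006.
Prosecution Delay Deduction: −347 days → 31 March 2005.

March 31, 2005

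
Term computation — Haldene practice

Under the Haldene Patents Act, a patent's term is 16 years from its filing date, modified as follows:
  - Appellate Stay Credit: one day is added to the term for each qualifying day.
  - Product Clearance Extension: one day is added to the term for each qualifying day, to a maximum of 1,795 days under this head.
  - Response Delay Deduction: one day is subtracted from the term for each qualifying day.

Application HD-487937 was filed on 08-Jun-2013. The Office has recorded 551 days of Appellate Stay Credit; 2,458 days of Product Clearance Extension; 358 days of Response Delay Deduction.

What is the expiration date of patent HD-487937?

November 17, 2034

Base term: filing date + 16 years → 8 June 2029.
Appellate Stay Credit: +551 days → 11 December 2030.
Product Clearance Extension: 2458 days claimed exceeds the 1795-day cap, so +1795 days → 10 November 2035.
Response Delay Deduction: −358 days → 17 November 2034.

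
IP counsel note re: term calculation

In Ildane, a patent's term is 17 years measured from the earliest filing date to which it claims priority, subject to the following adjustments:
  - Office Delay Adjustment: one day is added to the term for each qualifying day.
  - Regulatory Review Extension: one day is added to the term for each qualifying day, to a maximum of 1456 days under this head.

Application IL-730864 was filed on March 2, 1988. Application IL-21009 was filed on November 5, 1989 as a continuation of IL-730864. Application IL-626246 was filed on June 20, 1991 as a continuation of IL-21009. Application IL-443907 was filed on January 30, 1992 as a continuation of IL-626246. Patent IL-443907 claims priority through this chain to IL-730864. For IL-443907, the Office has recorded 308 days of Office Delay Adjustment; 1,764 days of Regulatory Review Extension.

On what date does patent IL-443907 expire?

Earliest priority filing: 2 March 1988.
Base term: 2 March 1988 + 17 years → 2 March 2005.
Office Delay Adjustment: +308 days → 4 January 2006.
Regulatory Review Extension: 1764 days claimed exceeds the 1456-day cap, so +1456 days → 30 December 2009.

2009-12-30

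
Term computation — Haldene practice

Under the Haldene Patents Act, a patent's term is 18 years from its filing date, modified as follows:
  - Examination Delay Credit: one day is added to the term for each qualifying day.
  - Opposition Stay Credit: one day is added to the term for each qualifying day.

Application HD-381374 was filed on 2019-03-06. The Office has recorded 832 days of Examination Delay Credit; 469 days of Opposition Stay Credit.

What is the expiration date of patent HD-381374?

September 27, 2040

Base term: filing date + 18 years → 6 March 2037.
Examination Delay Credit: +832 days → 16 June 2039.
Opposition Stay Credit: +469 days → 27 September 2040.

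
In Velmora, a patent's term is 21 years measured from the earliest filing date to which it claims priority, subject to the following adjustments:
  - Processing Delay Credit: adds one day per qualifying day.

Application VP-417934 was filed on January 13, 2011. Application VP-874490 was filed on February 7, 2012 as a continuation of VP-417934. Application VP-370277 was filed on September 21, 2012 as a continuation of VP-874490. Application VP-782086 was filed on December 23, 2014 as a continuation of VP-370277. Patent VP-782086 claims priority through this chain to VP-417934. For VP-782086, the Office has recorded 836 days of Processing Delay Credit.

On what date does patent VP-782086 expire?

Earliest priority filing: 13 January 2011.
Base term: 13 January 2011 + 21 years → 13 January 2032.
Processing Delay Credit: +836 days → 28 April 2034.

April 28, 2034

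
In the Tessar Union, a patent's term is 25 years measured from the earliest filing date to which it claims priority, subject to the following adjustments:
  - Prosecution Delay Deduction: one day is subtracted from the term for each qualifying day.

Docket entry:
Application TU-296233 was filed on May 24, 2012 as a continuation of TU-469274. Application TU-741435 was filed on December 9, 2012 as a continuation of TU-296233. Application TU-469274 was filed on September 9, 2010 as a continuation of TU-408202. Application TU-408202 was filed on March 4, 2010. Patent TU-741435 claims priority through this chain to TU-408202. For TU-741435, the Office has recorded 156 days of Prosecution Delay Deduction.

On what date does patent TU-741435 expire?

September 29, 2034

Earliest priority filing: 4 March 2010.
Base term: 4 March 2010 + 25 years → 4 March 2035.
Prosecution Delay Deduction: −156 days → 29 September 2034.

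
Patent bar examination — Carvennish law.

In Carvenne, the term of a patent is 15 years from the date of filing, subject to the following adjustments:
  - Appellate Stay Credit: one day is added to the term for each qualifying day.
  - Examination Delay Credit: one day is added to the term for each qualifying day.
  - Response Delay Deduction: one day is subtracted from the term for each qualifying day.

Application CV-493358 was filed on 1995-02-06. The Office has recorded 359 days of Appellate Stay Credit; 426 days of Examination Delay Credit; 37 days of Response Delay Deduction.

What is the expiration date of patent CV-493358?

February 24, 2012

Base term: filing date + 15 years → 6 February 2010.
Appellate Stay Credit: +359 days → 31 January 2011.
Examination Delay Credit: +426 days → 1 April 2012.
Response Delay Deduction: −37 days → 24 February 2012.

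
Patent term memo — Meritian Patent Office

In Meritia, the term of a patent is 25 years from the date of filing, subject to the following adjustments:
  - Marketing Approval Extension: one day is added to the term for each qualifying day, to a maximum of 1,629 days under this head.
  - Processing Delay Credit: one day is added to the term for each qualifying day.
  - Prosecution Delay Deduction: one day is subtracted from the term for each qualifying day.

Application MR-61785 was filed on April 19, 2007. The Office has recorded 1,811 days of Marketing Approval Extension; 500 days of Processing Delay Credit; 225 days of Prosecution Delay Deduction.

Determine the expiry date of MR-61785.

Base term: filing date + 25 years → 19 April 2032.
Marketing Approval Extension: 1811 days claimed exceeds the 1629-day cap, so +1629 days → 4 October 2036.
Processing Delay Credit: +500 days → 16 February 2038.
Prosecution Delay Deduction: −225 days → 6 July 2037.

2037-07-06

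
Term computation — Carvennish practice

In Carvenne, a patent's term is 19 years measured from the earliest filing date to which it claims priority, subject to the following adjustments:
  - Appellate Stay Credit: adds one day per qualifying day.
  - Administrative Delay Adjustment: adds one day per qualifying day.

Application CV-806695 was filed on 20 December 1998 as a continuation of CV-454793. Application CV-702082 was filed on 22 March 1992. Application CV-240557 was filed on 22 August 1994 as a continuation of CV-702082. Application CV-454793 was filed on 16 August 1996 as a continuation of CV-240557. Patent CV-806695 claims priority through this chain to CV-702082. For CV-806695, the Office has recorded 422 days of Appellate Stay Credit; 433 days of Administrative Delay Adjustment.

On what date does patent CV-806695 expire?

July 24, 2013

Earliest priority filing: 22 March 1992.
Base term: 22 March 1992 + 19 years → 22 March 2011.
Appellate Stay Credit: +422 days → 17 May 2012.
Administrative Delay Adjustment: +433 days → 24 July 2013.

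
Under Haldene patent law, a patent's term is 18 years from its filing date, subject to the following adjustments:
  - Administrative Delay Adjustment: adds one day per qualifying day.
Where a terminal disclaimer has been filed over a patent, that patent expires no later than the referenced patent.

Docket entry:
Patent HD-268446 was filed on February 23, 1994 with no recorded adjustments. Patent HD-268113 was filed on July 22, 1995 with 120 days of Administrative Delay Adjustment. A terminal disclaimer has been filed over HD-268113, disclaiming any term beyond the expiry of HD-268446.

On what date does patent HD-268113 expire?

Natural term of HD-268113:
  Base: filing + 18 years → 22 July 2013.
  Administrative Delay Adjustment: +120 days → 19 November 2013.
Expiry of referenced patent HD-268446:
  Base: filing + 18 years → 23 February 2012.
Terminal disclaimer: HD-268113 expires on the earlier of 19 November 2013 and 23 February 2012.

2012-02-23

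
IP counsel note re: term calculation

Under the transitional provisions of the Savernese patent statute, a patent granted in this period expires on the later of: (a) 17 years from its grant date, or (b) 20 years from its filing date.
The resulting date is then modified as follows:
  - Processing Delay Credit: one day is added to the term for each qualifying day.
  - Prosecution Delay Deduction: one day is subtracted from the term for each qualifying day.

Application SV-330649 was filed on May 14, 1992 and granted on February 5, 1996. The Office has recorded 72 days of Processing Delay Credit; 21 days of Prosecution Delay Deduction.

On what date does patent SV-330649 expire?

(a) grant + 17 years → 5 February 2013.
(b) filing + 20 years → 14 May 2012.
Later of the two: 5 February 2013.
Processing Delay Credit: +72 days → 18 April 2013.
Prosecution Delay Deduction: −21 days → 28 March 2013.

March 28, 2013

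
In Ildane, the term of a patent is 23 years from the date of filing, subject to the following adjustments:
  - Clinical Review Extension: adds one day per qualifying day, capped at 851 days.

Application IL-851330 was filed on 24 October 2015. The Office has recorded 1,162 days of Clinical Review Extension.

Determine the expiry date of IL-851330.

2041-02-21

Base term: filing date + 23 years → 24 October 2038.
Clinical Review Extension: 1162 days claimed exceeds the 851-day cap, so +851 days → 21 February 2041.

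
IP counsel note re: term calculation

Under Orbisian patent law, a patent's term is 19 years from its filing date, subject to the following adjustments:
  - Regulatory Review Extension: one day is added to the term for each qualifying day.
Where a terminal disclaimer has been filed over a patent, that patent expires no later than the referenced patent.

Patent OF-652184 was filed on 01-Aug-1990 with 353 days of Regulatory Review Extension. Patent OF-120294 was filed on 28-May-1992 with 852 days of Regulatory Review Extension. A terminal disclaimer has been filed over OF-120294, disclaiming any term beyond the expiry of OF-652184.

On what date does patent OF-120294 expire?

2010-07-20

Natural term of OF-120294:
  Base: filing + 19 years → 28 May 2011.
  Regulatory Review Extension: +852 days → 26 September 2013.
Expiry of referenced patent OF-652184:
  Base: filing + 19 years → 1 August 2009.
  Regulatory Review Extension: +353 days → 20 July 2010.
Terminal disclaimer: OF-120294 expires on the earlier of 26 September 2013 and 20 July 2010.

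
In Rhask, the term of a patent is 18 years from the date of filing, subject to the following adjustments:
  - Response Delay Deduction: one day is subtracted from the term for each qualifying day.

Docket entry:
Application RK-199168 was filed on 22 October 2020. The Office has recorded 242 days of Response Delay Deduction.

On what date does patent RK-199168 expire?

Base term: filing date + 18 years → 22 October 2038.
Response Delay Deduction: −242 days → 22 February 2038.

February 22, 2038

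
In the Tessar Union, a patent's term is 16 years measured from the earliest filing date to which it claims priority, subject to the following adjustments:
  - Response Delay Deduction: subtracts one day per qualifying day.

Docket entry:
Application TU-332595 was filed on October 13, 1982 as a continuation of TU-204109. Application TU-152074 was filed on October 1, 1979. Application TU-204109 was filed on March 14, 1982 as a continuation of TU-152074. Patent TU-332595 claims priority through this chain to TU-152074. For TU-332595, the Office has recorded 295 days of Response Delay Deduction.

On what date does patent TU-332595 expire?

Earliest priority filing: 1 October 1979.
Base term: 1 October 1979 + 16 years → 1 October 1995.
Response Delay Deduction: −295 days → 10 December 1994.

1994-12-10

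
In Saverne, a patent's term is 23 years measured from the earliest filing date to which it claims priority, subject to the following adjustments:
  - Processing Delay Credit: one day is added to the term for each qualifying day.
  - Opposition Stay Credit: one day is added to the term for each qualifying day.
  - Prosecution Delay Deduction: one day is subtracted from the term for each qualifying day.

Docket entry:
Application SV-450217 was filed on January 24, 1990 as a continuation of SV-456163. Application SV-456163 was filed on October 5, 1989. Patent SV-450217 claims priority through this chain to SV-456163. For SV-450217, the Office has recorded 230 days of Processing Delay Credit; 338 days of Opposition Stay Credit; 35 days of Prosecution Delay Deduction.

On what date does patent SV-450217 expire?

2014-03-22

Earliest priority filing: 5 October 1989.
Base term: 5 October 1989 + 23 years → 5 October 2012.
Processing Delay Credit: +230 days → 23 May 2013.
Opposition Stay Credit: +338 days → 26 April 2014.
Prosecution Delay Deduction: −35 days → 22 March 2014.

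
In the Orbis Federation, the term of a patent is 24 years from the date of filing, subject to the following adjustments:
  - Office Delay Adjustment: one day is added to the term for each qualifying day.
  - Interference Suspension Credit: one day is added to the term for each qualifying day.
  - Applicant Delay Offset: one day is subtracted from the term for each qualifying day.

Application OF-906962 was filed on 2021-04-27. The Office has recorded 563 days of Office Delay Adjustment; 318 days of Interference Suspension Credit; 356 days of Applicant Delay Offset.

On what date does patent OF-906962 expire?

2046-10-04

Base term: filing date + 24 years → 27 April 2045.
Office Delay Adjustment: +563 days → 11 November 2046.
Interference Suspension Credit: +318 days → 25 September 2047.
Applicant Delay Offset: −356 days → 4 October 2046.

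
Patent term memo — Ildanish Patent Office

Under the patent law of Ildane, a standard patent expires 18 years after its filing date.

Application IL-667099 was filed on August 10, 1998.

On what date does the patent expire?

Filing date + 18 years → 10 August 2016.

2016-08-10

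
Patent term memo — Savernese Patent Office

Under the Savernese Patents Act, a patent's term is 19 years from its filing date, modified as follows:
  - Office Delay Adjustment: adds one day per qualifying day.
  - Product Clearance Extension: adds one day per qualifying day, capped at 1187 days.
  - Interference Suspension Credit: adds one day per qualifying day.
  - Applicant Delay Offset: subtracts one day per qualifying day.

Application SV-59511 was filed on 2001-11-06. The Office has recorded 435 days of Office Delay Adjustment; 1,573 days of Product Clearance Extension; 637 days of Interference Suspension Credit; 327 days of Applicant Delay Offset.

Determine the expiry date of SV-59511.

February 20, 2026

Base term: filing date + 19 years → 6 November 2020.
Office Delay Adjustment: +435 days → 15 January 2022.
Product Clearance Extension: 1573 days claimed exceeds the 1187-day cap, so +1187 days → 16 April 2025.
Interference Suspension Credit: +637 days → 13 January 2027.
Applicant Delay Offset: −327 days → 20 February 2026.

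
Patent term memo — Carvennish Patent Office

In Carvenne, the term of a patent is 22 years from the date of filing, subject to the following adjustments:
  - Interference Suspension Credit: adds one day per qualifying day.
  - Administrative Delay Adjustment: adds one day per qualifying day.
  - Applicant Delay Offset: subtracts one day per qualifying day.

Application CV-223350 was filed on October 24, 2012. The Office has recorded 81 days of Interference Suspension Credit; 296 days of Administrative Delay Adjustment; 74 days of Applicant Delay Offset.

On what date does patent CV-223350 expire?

2035-08-23

Base term: filing date + 22 years → 24 October 2034.
Interference Suspension Credit: +81 days → 13 January 2035.
Administrative Delay Adjustment: +296 days → 5 November 2035.
Applicant Delay Offset: −74 days → 23 August 2035.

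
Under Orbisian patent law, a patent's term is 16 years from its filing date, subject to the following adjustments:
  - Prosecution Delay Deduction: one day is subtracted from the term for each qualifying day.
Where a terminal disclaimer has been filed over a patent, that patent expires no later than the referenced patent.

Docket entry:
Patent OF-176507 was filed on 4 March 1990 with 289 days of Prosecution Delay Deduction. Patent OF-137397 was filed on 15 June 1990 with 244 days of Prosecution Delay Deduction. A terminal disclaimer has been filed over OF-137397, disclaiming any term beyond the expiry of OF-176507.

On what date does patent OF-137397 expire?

Natural term of OF-137397:
  Base: filing + 16 years → 15 June 2006.
  Prosecution Delay Deduction: −244 days → 14 October 2005.
Expiry of referenced patent OF-176507:
  Base: filing + 16 years → 4 March 2006.
  Prosecution Delay Deduction: −289 days → 19 May 2005.
Terminal disclaimer: OF-137397 expires on the earlier of 14 October 2005 and 19 May 2005.

May 19, 2005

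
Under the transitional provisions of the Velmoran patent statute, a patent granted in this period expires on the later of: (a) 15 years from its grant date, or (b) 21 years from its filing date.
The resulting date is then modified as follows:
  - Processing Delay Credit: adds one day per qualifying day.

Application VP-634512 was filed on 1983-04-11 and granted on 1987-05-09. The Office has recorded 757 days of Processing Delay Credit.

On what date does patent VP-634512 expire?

2006-05-08

(a) grant + 15 years → 9 May 2002.
(b) filing + 21 years → 11 April 2004.
Later of the two: 11 April 2004.
Processing Delay Credit: +757 days → 8 May 2006.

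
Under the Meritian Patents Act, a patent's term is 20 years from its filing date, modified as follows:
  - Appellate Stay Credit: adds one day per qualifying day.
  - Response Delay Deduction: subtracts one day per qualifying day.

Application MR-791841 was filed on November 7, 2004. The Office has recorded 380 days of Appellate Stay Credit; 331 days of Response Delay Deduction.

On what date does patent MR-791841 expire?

December 26, 2024

Base term: filing date + 20 years → 7 November 2024.
Appellate Stay Credit: +380 days → 22 November 2025.
Response Delay Deduction: −331 days → 26 December 2024.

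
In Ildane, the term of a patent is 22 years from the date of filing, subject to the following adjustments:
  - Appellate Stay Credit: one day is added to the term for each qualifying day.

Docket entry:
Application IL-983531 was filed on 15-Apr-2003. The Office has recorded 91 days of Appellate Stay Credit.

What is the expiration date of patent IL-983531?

Base term: filing date + 22 years → 15 April 2025.
Appellate Stay Credit: +91 days → 15 July 2025.

2025-07-15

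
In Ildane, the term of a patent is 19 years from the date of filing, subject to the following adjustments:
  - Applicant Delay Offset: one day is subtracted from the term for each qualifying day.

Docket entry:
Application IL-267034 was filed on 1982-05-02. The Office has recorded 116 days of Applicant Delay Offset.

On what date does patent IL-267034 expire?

January 6, 2001

Base term: filing date + 19 years → 2 May 2001.
Applicant Delay Offset: −116 days → 6 January 2001.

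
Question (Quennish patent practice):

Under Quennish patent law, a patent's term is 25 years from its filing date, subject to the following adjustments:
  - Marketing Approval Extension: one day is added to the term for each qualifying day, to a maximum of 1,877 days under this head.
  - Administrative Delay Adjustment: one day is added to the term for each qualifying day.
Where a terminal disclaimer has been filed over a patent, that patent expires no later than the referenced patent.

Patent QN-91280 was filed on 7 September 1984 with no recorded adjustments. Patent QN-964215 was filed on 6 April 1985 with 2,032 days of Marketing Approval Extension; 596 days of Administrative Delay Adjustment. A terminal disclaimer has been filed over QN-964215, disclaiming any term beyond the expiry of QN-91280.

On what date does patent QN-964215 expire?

2009-09-07

Natural term of QN-964215:
  Base: filing + 25 years → 6 April 2010.
  Marketing Approval Extension: 2032 days claimed exceeds the 1877-day cap, so +1877 days → 27 May 2015.
  Administrative Delay Adjustment: +596 days → 12 January 2017.
Expiry of referenced patent QN-91280:
  Base: filing + 25 years → 7 September 2009.
Terminal disclaimer: QN-964215 expires on the earlier of 12 January 2017 and 7 September 2009.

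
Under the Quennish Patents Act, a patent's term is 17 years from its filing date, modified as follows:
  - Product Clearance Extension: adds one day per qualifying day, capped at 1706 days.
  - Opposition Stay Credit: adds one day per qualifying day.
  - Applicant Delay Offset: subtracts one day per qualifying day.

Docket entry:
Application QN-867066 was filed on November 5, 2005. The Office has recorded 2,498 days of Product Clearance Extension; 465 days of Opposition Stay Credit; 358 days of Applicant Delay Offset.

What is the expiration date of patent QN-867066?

2027-10-23

Base term: filing date + 17 years → 5 November 2022.
Product Clearance Extension: 2498 days claimed exceeds the 1706-day cap, so +1706 days → 8 July 2027.
Opposition Stay Credit: +465 days → 15 October 2028.
Applicant Delay Offset: −358 days → 23 October 2027.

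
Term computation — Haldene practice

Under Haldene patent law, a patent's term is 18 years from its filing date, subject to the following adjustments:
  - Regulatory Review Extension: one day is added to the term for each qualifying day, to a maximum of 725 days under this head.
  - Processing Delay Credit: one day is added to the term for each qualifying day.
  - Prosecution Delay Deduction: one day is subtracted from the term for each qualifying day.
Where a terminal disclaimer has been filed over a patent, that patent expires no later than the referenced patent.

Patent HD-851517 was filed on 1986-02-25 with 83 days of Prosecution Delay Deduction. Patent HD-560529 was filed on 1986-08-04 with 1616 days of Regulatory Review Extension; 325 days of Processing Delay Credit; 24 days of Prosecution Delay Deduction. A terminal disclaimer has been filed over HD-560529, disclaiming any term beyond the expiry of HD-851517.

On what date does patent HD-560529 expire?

December 4, 2003

Natural term of HD-560529:
  Base: filing + 18 years → 4 August 2004.
  Regulatory Review Extension: 1616 days claimed exceeds the 725-day cap, so +725 days → 30 July 2006.
  Processing Delay Credit: +325 days → 20 June 2007.
  Prosecution Delay Deduction: −24 days → 27 May 2007.
Expiry of referenced patent HD-851517:
  Base: filing + 18 years → 25 February 2004.
  Prosecution Delay Deduction: −83 days → 4 December 2003.
Terminal disclaimer: HD-560529 expires on the earlier of 27 May 2007 and 4 December 2003.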